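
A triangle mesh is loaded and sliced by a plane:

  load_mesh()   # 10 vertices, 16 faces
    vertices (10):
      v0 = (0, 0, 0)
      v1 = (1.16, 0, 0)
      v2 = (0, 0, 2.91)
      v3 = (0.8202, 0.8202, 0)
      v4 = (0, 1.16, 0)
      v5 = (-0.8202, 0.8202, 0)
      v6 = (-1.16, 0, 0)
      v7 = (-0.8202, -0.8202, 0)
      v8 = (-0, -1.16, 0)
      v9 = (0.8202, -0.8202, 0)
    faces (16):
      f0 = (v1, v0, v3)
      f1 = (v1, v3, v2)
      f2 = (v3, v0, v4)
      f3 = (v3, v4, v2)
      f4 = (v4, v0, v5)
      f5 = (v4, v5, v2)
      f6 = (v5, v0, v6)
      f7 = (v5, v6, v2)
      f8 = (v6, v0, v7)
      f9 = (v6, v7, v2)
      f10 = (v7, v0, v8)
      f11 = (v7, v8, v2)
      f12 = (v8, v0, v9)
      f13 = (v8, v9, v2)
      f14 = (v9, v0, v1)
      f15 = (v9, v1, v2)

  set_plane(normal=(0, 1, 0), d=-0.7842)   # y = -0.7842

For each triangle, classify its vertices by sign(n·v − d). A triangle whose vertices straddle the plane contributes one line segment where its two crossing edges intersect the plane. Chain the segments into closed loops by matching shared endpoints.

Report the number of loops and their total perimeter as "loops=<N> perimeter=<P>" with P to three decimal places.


Straddling triangles (8 of 16):
  (v6,v0,v7) [++-] → (-0.7842, -0.7842, 0)–(-0.835114, -0.7842, 0)  len=0.0509
  (v6,v7,v2) [+-+] → (-0.835114, -0.7842, 0)–(-0.7842, -0.7842, 0.127725)  len=0.1375
  (v7,v0,v8) [-+-] → (-0.7842, -0.7842, 0)–(0, -0.7842, 0)  len=0.7842
  (v7,v8,v2) [--+] → (0, -0.7842, 0.94274)–(-0.7842, -0.7842, 0.127725)  len=1.1310
  (v8,v0,v9) [-+-] → (0, -0.7842, 0)–(0.7842, -0.7842, 0)  len=0.7842
  (v8,v9,v2) [--+] → (0.7842, -0.7842, 0.127725)–(0, -0.7842, 0.94274)  len=1.1310
  (v9,v0,v1) [-++] → (0.7842, -0.7842, 0)–(0.835114, -0.7842, 0)  len=0.0509
  (v9,v1,v2) [-++] → (0.835114, -0.7842, 0)–(0.7842, -0.7842, 0.127725)  len=0.1375

Chained into 1 loop(s):
  loop 1: 8 segments, perimeter = 4.2073
Total perimeter = 4.207

loops=1 perimeter=4.207


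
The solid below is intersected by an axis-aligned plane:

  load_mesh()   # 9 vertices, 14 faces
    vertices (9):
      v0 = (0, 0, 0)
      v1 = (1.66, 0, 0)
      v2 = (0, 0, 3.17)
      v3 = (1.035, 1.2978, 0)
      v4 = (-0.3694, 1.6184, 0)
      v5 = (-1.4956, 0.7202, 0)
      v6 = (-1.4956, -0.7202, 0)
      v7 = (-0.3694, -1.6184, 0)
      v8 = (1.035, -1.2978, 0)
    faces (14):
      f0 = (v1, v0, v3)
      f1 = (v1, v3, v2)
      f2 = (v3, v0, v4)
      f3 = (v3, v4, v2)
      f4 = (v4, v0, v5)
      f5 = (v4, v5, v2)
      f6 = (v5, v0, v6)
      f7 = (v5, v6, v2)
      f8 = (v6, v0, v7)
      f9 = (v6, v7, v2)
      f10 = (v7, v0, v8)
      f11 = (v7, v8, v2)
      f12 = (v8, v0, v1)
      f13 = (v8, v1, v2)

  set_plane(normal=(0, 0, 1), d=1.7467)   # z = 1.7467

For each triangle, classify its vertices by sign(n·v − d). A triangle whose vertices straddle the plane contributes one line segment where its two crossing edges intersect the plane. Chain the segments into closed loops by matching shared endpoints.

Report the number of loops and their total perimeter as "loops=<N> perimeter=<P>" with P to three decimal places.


Straddling triangles (7 of 14):
  (v1,v3,v2) [--+] → (0.464705, 0.5827, 1.7467)–(0.745324, 0, 1.7467)  len=0.6468
  (v3,v4,v2) [--+] → (-0.165857, 0.726646, 1.7467)–(0.464705, 0.5827, 1.7467)  len=0.6468
  (v4,v5,v2) [--+] → (-0.67151, 0.323363, 1.7467)–(-0.165857, 0.726646, 1.7467)  len=0.6468
  (v5,v6,v2) [--+] → (-0.67151, -0.323363, 1.7467)–(-0.67151, 0.323363, 1.7467)  len=0.6467
  (v6,v7,v2) [--+] → (-0.165857, -0.726646, 1.7467)–(-0.67151, -0.323363, 1.7467)  len=0.6468
  (v7,v8,v2) [--+] → (0.464705, -0.5827, 1.7467)–(-0.165857, -0.726646, 1.7467)  len=0.6468
  (v8,v1,v2) [--+] → (0.745324, 0, 1.7467)–(0.464705, -0.5827, 1.7467)  len=0.6468

Chained into 1 loop(s):
  loop 1: 7 segments, perimeter = 4.5274
Total perimeter = 4.527

loops=1 perimeter=4.527


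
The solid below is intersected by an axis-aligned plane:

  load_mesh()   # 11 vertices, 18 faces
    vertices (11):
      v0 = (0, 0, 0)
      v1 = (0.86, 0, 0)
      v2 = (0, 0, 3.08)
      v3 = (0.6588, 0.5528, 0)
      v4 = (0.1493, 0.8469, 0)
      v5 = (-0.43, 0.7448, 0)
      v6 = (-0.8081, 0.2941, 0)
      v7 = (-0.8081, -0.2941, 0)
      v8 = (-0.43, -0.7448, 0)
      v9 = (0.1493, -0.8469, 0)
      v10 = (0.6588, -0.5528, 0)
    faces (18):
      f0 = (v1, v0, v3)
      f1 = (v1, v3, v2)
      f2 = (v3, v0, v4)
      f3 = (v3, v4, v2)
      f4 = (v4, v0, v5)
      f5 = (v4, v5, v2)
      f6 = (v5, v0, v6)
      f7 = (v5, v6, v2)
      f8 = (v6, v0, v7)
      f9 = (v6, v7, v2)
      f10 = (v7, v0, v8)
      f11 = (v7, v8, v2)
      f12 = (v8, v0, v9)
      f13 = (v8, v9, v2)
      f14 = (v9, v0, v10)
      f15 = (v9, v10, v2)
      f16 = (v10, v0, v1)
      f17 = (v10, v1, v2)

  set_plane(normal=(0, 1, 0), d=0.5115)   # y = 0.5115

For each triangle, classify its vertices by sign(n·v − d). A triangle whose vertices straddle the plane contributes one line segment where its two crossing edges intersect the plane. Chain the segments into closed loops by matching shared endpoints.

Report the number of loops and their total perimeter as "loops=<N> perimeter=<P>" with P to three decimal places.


Straddling triangles (8 of 18):
  (v1,v0,v3) [--+] → (0.609581, 0.5115, 0)–(0.673832, 0.5115, 0)  len=0.0643
  (v1,v3,v2) [-+-] → (0.673832, 0.5115, 0)–(0.609581, 0.5115, 0.230109)  len=0.2389
  (v3,v0,v4) [+-+] → (0.609581, 0.5115, 0)–(0.0901723, 0.5115, 0)  len=0.5194
  (v3,v4,v2) [++-] → (0.0901723, 0.5115, 1.21978)–(0.609581, 0.5115, 0.230109)  len=1.1177
  (v4,v0,v5) [+-+] → (0.0901723, 0.5115, 0)–(-0.295307, 0.5115, 0)  len=0.3855
  (v4,v5,v2) [++-] → (-0.295307, 0.5115, 0.964774)–(0.0901723, 0.5115, 1.21978)  len=0.4622
  (v5,v0,v6) [+--] → (-0.295307, 0.5115, 0)–(-0.625719, 0.5115, 0)  len=0.3304
  (v5,v6,v2) [+--] → (-0.625719, 0.5115, 0)–(-0.295307, 0.5115, 0.964774)  len=1.0198

Chained into 1 loop(s):
  loop 1: 8 segments, perimeter = 4.1381
Total perimeter = 4.138

loops=1 perimeter=4.138


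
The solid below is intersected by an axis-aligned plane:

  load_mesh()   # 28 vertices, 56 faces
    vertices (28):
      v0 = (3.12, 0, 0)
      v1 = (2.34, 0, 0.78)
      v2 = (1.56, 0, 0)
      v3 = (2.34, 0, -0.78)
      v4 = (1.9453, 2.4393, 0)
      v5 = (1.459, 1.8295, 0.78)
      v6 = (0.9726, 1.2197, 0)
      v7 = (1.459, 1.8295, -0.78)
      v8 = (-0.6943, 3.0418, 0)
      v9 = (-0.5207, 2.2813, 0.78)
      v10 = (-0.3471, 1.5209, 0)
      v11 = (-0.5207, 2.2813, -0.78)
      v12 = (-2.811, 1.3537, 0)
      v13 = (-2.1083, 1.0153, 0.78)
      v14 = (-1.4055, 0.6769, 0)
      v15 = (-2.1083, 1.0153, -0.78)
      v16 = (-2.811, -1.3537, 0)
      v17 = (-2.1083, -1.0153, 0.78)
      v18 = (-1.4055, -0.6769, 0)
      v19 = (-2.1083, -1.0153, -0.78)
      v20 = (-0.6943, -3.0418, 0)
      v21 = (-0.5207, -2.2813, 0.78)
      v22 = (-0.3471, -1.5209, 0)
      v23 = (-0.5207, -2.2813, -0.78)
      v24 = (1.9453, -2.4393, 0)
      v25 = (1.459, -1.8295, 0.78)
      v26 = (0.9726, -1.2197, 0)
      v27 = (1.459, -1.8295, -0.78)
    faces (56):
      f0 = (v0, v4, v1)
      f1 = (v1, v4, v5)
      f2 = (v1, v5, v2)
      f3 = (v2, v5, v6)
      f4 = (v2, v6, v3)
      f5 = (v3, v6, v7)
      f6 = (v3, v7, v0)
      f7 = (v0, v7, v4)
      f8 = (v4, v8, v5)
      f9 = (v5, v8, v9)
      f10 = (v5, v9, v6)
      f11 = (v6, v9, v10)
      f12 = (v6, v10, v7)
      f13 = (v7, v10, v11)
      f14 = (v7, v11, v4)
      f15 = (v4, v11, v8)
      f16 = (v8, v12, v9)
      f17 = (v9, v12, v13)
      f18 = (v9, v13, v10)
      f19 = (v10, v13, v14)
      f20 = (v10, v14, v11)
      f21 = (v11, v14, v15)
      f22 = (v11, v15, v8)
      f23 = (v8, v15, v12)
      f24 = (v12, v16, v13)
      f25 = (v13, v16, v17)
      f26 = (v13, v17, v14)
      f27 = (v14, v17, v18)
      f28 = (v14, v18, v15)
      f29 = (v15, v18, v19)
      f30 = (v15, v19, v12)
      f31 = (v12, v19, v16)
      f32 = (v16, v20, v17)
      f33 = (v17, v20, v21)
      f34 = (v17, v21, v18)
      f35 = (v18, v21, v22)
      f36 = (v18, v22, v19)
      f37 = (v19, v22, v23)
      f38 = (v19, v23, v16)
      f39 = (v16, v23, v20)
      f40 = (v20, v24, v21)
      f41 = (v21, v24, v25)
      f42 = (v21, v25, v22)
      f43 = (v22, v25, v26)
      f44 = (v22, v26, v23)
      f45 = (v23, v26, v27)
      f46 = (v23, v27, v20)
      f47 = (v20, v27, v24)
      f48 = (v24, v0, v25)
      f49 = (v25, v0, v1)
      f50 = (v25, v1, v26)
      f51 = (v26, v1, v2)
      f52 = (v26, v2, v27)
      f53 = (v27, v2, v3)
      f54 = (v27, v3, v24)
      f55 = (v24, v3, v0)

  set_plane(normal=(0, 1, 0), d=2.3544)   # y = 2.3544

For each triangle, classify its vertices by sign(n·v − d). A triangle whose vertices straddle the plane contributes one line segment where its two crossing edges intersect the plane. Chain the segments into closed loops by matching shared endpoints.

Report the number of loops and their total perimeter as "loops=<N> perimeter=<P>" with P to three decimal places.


loops=1 perimeter=7.760

Straddling triangles (10 of 56):
  (v0,v4,v1) [-+-] → (1.98619, 2.3544, 0)–(1.95904, 2.3544, 0.027148)  len=0.0384
  (v1,v4,v5) [-+-] → (1.95904, 2.3544, 0.027148)–(1.87759, 2.3544, 0.108596)  len=0.1152
  (v0,v7,v4) [--+] → (1.87759, 2.3544, -0.108596)–(1.98619, 2.3544, 0)  len=0.1536
  (v4,v8,v5) [++-] → (0.526667, 2.3544, 0.442277)–(1.87759, 2.3544, 0.108596)  len=1.3915
  (v5,v8,v9) [-+-] → (0.526667, 2.3544, 0.442277)–(-0.537387, 2.3544, 0.705026)  len=1.0960
  (v7,v11,v4) [--+] → (0.620215, 2.3544, -0.419127)–(1.87759, 2.3544, -0.108596)  len=1.2952
  (v4,v11,v8) [+-+] → (0.620215, 2.3544, -0.419127)–(-0.537387, 2.3544, -0.705026)  len=1.1924
  (v8,v12,v9) [+--] → (-1.55623, 2.3544, 0)–(-0.537387, 2.3544, 0.705026)  len=1.2390
  (v11,v15,v8) [--+] → (-1.17394, 2.3544, -0.26458)–(-0.537387, 2.3544, -0.705026)  len=0.7741
  (v8,v15,v12) [+--] → (-1.17394, 2.3544, -0.26458)–(-1.55623, 2.3544, 0)  len=0.4649

Chained into 1 loop(s):
  loop 1: 10 segments, perimeter = 7.7602
Total perimeter = 7.760


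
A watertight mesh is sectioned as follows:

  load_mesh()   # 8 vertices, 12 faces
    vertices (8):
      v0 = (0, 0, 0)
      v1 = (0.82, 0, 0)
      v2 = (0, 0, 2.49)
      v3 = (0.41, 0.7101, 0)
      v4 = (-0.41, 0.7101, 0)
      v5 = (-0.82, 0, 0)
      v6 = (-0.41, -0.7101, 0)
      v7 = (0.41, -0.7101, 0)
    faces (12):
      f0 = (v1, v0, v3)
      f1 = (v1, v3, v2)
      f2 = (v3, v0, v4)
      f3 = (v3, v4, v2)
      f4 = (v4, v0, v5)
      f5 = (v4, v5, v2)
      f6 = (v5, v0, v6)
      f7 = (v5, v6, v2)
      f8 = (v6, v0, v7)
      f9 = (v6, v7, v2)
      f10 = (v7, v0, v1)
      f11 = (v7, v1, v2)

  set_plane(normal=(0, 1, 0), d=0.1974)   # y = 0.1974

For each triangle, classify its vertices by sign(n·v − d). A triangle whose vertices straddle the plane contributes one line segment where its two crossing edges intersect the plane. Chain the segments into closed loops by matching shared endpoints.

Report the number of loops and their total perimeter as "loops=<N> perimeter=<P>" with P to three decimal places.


loops=1 perimeter=5.426

Straddling triangles (6 of 12):
  (v1,v0,v3) [--+] → (0.113975, 0.1974, 0)–(0.706025, 0.1974, 0)  len=0.5920
  (v1,v3,v2) [-+-] → (0.706025, 0.1974, 0)–(0.113975, 0.1974, 1.79781)  len=1.8928
  (v3,v0,v4) [+-+] → (0.113975, 0.1974, 0)–(-0.113975, 0.1974, 0)  len=0.2280
  (v3,v4,v2) [++-] → (-0.113975, 0.1974, 1.79781)–(0.113975, 0.1974, 1.79781)  len=0.2280
  (v4,v0,v5) [+--] → (-0.113975, 0.1974, 0)–(-0.706025, 0.1974, 0)  len=0.5920
  (v4,v5,v2) [+--] → (-0.706025, 0.1974, 0)–(-0.113975, 0.1974, 1.79781)  len=1.8928

Chained into 1 loop(s):
  loop 1: 6 segments, perimeter = 5.4256
Total perimeter = 5.426


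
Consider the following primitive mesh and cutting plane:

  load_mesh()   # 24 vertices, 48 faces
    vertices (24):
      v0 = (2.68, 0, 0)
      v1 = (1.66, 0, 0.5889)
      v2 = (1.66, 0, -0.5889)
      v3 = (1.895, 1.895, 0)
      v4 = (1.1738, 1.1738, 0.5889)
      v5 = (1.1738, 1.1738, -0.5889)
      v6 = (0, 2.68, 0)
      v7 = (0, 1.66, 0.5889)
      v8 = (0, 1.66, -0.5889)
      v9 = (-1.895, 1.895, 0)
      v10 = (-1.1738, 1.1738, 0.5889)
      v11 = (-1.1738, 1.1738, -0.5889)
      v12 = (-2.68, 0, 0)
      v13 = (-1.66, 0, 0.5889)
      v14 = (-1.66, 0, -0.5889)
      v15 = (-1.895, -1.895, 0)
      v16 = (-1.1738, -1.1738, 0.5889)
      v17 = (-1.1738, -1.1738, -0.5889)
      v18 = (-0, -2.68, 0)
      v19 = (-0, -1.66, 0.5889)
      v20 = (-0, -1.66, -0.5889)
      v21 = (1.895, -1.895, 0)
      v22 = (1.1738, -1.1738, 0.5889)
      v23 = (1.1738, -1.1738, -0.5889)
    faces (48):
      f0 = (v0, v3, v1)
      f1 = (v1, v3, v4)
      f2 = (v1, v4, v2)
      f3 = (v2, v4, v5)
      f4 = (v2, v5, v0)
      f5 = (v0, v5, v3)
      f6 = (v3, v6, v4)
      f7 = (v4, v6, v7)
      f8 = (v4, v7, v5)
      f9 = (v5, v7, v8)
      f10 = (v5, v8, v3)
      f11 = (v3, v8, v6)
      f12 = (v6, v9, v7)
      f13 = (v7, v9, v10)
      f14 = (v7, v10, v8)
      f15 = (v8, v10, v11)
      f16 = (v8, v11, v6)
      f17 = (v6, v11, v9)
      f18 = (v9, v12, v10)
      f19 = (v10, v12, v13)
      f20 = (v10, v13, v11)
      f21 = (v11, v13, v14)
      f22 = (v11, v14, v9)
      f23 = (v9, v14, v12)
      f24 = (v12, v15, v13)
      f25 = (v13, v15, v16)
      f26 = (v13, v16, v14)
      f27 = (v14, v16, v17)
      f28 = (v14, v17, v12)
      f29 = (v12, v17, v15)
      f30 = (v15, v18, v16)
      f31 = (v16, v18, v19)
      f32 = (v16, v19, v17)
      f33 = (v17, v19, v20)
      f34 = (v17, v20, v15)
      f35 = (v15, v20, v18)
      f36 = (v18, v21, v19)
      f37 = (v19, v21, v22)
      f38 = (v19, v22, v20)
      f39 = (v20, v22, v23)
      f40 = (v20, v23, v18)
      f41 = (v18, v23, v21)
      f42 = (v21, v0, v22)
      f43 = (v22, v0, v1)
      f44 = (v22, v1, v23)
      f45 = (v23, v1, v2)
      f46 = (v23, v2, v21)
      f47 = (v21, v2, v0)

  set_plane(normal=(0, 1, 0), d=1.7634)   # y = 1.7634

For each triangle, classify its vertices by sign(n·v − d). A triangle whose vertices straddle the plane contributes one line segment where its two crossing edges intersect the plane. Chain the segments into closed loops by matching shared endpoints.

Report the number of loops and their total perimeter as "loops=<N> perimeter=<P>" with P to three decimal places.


Straddling triangles (14 of 48):
  (v0,v3,v1) [-+-] → (1.94952, 1.7634, 0)–(1.87868, 1.7634, 0.0408967)  len=0.0818
  (v1,v3,v4) [-+-] → (1.87868, 1.7634, 0.0408967)–(1.7634, 1.7634, 0.107459)  len=0.1331
  (v0,v5,v3) [--+] → (1.7634, 1.7634, -0.107459)–(1.94952, 1.7634, 0)  len=0.2149
  (v3,v6,v4) [++-] → (0.714318, 1.7634, 0.358376)–(1.7634, 1.7634, 0.107459)  len=1.0787
  (v4,v6,v7) [-+-] → (0.714318, 1.7634, 0.358376)–(0, 1.7634, 0.529202)  len=0.7345
  (v5,v8,v3) [--+] → (0.8338, 1.7634, -0.329784)–(1.7634, 1.7634, -0.107459)  len=0.9558
  (v3,v8,v6) [+-+] → (0.8338, 1.7634, -0.329784)–(0, 1.7634, -0.529202)  len=0.8573
  (v6,v9,v7) [++-] → (-0.8338, 1.7634, 0.329784)–(0, 1.7634, 0.529202)  len=0.8573
  (v7,v9,v10) [-+-] → (-0.8338, 1.7634, 0.329784)–(-1.7634, 1.7634, 0.107459)  len=0.9558
  (v8,v11,v6) [--+] → (-0.714318, 1.7634, -0.358376)–(0, 1.7634, -0.529202)  len=0.7345
  (v6,v11,v9) [+-+] → (-0.714318, 1.7634, -0.358376)–(-1.7634, 1.7634, -0.107459)  len=1.0787
  (v9,v12,v10) [+--] → (-1.94952, 1.7634, 0)–(-1.7634, 1.7634, 0.107459)  len=0.2149
  (v11,v14,v9) [--+] → (-1.87868, 1.7634, -0.0408967)–(-1.7634, 1.7634, -0.107459)  len=0.1331
  (v9,v14,v12) [+--] → (-1.87868, 1.7634, -0.0408967)–(-1.94952, 1.7634, 0)  len=0.0818

Chained into 1 loop(s):
  loop 1: 14 segments, perimeter = 8.1122
Total perimeter = 8.112

loops=1 perimeter=8.112


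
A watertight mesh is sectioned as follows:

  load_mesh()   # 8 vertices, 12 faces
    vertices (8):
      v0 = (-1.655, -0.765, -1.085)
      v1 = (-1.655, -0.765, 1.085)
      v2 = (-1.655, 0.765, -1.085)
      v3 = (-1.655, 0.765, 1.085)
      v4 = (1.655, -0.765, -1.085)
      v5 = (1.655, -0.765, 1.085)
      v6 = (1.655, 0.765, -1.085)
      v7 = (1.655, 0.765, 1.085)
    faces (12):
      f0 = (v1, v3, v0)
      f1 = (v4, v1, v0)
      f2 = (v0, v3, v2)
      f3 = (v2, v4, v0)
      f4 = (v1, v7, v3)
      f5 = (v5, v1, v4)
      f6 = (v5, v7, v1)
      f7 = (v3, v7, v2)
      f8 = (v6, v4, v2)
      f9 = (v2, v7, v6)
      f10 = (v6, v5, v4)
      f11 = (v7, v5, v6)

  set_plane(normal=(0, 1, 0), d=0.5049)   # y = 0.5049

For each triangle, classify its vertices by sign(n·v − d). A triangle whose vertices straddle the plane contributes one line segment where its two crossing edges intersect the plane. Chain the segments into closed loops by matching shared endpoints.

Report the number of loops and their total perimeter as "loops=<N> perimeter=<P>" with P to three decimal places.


loops=1 perimeter=10.960

Straddling triangles (8 of 12):
  (v1,v3,v0) [-+-] → (-1.655, 0.5049, 1.085)–(-1.655, 0.5049, 0.7161)  len=0.3689
  (v0,v3,v2) [-++] → (-1.655, 0.5049, 0.7161)–(-1.655, 0.5049, -1.085)  len=1.8011
  (v2,v4,v0) [+--] → (-1.0923, 0.5049, -1.085)–(-1.655, 0.5049, -1.085)  len=0.5627
  (v1,v7,v3) [-++] → (1.0923, 0.5049, 1.085)–(-1.655, 0.5049, 1.085)  len=2.7473
  (v5,v7,v1) [-+-] → (1.655, 0.5049, 1.085)–(1.0923, 0.5049, 1.085)  len=0.5627
  (v6,v4,v2) [+-+] → (1.655, 0.5049, -1.085)–(-1.0923, 0.5049, -1.085)  len=2.7473
  (v6,v5,v4) [+--] → (1.655, 0.5049, -0.7161)–(1.655, 0.5049, -1.085)  len=0.3689
  (v7,v5,v6) [+-+] → (1.655, 0.5049, 1.085)–(1.655, 0.5049, -0.7161)  len=1.8011

Chained into 1 loop(s):
  loop 1: 8 segments, perimeter = 10.9600
Total perimeter = 10.960


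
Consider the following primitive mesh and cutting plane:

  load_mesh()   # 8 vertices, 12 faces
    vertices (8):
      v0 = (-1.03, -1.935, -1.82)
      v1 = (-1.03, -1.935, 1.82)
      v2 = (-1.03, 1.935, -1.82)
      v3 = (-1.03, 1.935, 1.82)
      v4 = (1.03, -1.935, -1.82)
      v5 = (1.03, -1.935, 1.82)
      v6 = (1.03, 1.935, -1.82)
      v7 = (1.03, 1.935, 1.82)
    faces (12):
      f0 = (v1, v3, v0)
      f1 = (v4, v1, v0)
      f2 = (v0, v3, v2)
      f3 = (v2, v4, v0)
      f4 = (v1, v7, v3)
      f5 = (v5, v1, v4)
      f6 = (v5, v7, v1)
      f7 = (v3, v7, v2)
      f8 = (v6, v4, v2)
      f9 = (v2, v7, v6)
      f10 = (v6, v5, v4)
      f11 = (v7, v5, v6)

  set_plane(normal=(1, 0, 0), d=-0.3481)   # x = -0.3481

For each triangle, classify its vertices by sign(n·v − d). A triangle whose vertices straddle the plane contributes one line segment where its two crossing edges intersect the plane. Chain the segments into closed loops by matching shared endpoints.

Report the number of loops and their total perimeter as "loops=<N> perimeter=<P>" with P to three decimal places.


Straddling triangles (8 of 12):
  (v4,v1,v0) [+--] → (-0.3481, -1.935, 0.615089)–(-0.3481, -1.935, -1.82)  len=2.4351
  (v2,v4,v0) [-+-] → (-0.3481, 0.653955, -1.82)–(-0.3481, -1.935, -1.82)  len=2.5890
  (v1,v7,v3) [-+-] → (-0.3481, -0.653955, 1.82)–(-0.3481, 1.935, 1.82)  len=2.5890
  (v5,v1,v4) [+-+] → (-0.3481, -1.935, 1.82)–(-0.3481, -1.935, 0.615089)  len=1.2049
  (v5,v7,v1) [++-] → (-0.3481, -0.653955, 1.82)–(-0.3481, -1.935, 1.82)  len=1.2810
  (v3,v7,v2) [-+-] → (-0.3481, 1.935, 1.82)–(-0.3481, 1.935, -0.615089)  len=2.4351
  (v6,v4,v2) [++-] → (-0.3481, 0.653955, -1.82)–(-0.3481, 1.935, -1.82)  len=1.2810
  (v2,v7,v6) [-++] → (-0.3481, 1.935, -0.615089)–(-0.3481, 1.935, -1.82)  len=1.2049

Chained into 1 loop(s):
  loop 1: 8 segments, perimeter = 15.0200
Total perimeter = 15.020

loops=1 perimeter=15.020


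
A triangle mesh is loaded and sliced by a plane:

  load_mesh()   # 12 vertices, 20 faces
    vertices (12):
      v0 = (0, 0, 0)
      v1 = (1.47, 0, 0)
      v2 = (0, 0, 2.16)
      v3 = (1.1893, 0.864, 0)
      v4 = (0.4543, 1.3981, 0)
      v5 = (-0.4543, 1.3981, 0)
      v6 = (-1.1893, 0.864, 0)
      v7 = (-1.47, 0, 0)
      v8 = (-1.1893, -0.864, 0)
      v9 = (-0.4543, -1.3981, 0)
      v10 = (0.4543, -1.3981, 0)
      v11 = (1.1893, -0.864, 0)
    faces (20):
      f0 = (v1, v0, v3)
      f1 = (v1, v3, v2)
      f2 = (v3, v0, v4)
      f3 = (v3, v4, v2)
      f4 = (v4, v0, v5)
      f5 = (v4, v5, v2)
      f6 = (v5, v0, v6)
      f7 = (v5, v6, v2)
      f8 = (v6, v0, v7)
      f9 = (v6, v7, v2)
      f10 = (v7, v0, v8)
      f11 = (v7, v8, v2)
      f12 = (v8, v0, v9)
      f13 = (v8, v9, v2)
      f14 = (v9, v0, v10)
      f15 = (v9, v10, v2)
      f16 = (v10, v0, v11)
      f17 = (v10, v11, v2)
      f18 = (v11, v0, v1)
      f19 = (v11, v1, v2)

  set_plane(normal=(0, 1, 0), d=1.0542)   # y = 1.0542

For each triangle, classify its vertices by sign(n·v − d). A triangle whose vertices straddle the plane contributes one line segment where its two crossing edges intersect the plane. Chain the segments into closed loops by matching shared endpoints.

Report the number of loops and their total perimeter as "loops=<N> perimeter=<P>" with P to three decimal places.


Straddling triangles (6 of 20):
  (v3,v0,v4) [--+] → (0.342553, 1.0542, 0)–(0.927557, 1.0542, 0)  len=0.5850
  (v3,v4,v2) [-+-] → (0.927557, 1.0542, 0)–(0.342553, 1.0542, 0.53131)  len=0.7903
  (v4,v0,v5) [+-+] → (0.342553, 1.0542, 0)–(-0.342553, 1.0542, 0)  len=0.6851
  (v4,v5,v2) [++-] → (-0.342553, 1.0542, 0.53131)–(0.342553, 1.0542, 0.53131)  len=0.6851
  (v5,v0,v6) [+--] → (-0.342553, 1.0542, 0)–(-0.927557, 1.0542, 0)  len=0.5850
  (v5,v6,v2) [+--] → (-0.927557, 1.0542, 0)–(-0.342553, 1.0542, 0.53131)  len=0.7903

Chained into 1 loop(s):
  loop 1: 6 segments, perimeter = 4.1208
Total perimeter = 4.121

loops=1 perimeter=4.121


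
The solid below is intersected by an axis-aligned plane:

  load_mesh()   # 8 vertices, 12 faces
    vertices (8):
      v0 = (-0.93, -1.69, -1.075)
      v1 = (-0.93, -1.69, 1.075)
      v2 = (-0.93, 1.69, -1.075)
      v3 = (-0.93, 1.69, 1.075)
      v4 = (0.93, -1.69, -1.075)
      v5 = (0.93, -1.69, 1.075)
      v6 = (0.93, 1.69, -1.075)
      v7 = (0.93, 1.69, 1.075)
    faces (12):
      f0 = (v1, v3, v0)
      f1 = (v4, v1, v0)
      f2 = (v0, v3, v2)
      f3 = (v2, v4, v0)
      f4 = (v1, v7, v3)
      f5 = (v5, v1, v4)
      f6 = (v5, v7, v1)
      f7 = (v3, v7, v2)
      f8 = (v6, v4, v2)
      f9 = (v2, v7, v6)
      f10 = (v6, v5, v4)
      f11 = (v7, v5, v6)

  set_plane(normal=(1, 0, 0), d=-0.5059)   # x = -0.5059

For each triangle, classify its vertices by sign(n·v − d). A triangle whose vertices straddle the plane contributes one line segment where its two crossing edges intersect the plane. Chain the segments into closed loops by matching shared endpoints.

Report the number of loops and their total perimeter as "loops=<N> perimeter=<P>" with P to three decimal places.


Straddling triangles (8 of 12):
  (v4,v1,v0) [+--] → (-0.5059, -1.69, 0.584777)–(-0.5059, -1.69, -1.075)  len=1.6598
  (v2,v4,v0) [-+-] → (-0.5059, 0.919324, -1.075)–(-0.5059, -1.69, -1.075)  len=2.6093
  (v1,v7,v3) [-+-] → (-0.5059, -0.919324, 1.075)–(-0.5059, 1.69, 1.075)  len=2.6093
  (v5,v1,v4) [+-+] → (-0.5059, -1.69, 1.075)–(-0.5059, -1.69, 0.584777)  len=0.4902
  (v5,v7,v1) [++-] → (-0.5059, -0.919324, 1.075)–(-0.5059, -1.69, 1.075)  len=0.7707
  (v3,v7,v2) [-+-] → (-0.5059, 1.69, 1.075)–(-0.5059, 1.69, -0.584777)  len=1.6598
  (v6,v4,v2) [++-] → (-0.5059, 0.919324, -1.075)–(-0.5059, 1.69, -1.075)  len=0.7707
  (v2,v7,v6) [-++] → (-0.5059, 1.69, -0.584777)–(-0.5059, 1.69, -1.075)  len=0.4902

Chained into 1 loop(s):
  loop 1: 8 segments, perimeter = 11.0600
Total perimeter = 11.060

loops=1 perimeter=11.060


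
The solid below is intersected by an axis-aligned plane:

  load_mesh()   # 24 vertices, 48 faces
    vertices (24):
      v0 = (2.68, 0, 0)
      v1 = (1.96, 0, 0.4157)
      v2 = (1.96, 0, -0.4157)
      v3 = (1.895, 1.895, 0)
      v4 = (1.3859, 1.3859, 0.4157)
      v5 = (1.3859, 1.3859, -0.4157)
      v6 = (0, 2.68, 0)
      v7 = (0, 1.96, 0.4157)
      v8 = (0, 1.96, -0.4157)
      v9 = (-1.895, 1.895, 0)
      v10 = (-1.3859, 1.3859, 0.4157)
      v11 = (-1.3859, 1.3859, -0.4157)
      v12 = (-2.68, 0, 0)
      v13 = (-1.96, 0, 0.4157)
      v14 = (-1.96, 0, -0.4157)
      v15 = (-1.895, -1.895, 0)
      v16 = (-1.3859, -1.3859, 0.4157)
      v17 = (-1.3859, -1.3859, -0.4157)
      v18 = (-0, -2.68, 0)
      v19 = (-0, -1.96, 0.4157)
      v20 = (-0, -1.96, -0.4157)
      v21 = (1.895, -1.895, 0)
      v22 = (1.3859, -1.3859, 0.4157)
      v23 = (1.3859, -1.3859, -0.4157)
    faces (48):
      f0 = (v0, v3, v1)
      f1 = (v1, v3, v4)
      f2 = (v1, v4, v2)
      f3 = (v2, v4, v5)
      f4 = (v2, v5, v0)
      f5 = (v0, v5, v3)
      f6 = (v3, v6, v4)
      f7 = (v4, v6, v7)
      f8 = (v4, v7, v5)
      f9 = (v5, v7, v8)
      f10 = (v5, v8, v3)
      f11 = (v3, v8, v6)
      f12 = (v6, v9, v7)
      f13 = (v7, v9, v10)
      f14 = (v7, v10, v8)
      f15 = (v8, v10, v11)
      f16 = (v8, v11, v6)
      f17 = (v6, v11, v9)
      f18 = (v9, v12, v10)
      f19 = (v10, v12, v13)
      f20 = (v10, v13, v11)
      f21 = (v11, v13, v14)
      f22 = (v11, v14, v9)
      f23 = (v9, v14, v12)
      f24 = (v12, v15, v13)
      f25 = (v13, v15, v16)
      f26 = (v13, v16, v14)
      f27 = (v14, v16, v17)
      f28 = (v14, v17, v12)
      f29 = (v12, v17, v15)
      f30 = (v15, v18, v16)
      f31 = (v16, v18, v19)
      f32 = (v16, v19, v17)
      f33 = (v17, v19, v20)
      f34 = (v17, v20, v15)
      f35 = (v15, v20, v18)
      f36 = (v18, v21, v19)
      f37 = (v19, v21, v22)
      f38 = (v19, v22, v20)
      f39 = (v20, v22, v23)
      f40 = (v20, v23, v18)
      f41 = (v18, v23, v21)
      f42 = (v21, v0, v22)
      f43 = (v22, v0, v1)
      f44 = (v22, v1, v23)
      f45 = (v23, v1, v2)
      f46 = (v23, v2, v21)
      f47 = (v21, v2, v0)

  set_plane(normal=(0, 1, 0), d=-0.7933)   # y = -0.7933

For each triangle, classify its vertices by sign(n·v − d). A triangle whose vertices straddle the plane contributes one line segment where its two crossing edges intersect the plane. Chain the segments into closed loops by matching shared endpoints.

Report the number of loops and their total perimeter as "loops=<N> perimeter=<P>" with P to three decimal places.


loops=2 perimeter=4.988

Straddling triangles (12 of 48):
  (v12,v15,v13) [+-+] → (-2.35138, -0.7933, 0)–(-1.93279, -0.7933, 0.241676)  len=0.4833
  (v13,v15,v16) [+--] → (-1.93279, -0.7933, 0.241676)–(-1.63138, -0.7933, 0.4157)  len=0.3480
  (v13,v16,v14) [+-+] → (-1.63138, -0.7933, 0.4157)–(-1.63138, -0.7933, 0.0601999)  len=0.3555
  (v14,v16,v17) [+--] → (-1.63138, -0.7933, 0.0601999)–(-1.63138, -0.7933, -0.4157)  len=0.4759
  (v14,v17,v12) [+-+] → (-1.63138, -0.7933, -0.4157)–(-1.93925, -0.7933, -0.23795)  len=0.3555
  (v12,v17,v15) [+--] → (-1.93925, -0.7933, -0.23795)–(-2.35138, -0.7933, 0)  len=0.4759
  (v21,v0,v22) [-+-] → (2.35138, -0.7933, 0)–(1.93925, -0.7933, 0.23795)  len=0.4759
  (v22,v0,v1) [-++] → (1.93925, -0.7933, 0.23795)–(1.63138, -0.7933, 0.4157)  len=0.3555
  (v22,v1,v23) [-+-] → (1.63138, -0.7933, 0.4157)–(1.63138, -0.7933, -0.0601999)  len=0.4759
  (v23,v1,v2) [-++] → (1.63138, -0.7933, -0.0601999)–(1.63138, -0.7933, -0.4157)  len=0.3555
  (v23,v2,v21) [-+-] → (1.63138, -0.7933, -0.4157)–(1.93279, -0.7933, -0.241676)  len=0.3480
  (v21,v2,v0) [-++] → (1.93279, -0.7933, -0.241676)–(2.35138, -0.7933, 0)  len=0.4833

Chained into 2 loop(s):
  loop 1: 6 segments, perimeter = 2.4942
  loop 2: 6 segments, perimeter = 2.4942
Total perimeter = 4.988


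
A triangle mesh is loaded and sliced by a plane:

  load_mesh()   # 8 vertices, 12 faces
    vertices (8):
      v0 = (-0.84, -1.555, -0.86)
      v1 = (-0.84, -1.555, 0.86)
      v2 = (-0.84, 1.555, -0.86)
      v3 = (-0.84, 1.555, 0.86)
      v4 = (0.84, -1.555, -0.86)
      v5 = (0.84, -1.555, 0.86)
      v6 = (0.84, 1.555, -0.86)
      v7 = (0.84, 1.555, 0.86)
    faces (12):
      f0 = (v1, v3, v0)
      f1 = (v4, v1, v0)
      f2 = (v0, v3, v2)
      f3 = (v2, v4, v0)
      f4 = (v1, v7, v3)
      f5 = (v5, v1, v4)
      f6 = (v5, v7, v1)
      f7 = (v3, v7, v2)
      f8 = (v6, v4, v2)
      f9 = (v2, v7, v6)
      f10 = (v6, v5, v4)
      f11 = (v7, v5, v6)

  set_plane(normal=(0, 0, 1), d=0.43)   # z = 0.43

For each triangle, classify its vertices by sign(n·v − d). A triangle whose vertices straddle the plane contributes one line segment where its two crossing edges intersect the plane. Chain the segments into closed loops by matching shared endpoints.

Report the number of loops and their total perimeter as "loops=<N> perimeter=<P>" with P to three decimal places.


Straddling triangles (8 of 12):
  (v1,v3,v0) [++-] → (-0.84, 0.7775, 0.43)–(-0.84, -1.555, 0.43)  len=2.3325
  (v4,v1,v0) [-+-] → (-0.42, -1.555, 0.43)–(-0.84, -1.555, 0.43)  len=0.4200
  (v0,v3,v2) [-+-] → (-0.84, 0.7775, 0.43)–(-0.84, 1.555, 0.43)  len=0.7775
  (v5,v1,v4) [++-] → (-0.42, -1.555, 0.43)–(0.84, -1.555, 0.43)  len=1.2600
  (v3,v7,v2) [++-] → (0.42, 1.555, 0.43)–(-0.84, 1.555, 0.43)  len=1.2600
  (v2,v7,v6) [-+-] → (0.42, 1.555, 0.43)–(0.84, 1.555, 0.43)  len=0.4200
  (v6,v5,v4) [-+-] → (0.84, -0.7775, 0.43)–(0.84, -1.555, 0.43)  len=0.7775
  (v7,v5,v6) [++-] → (0.84, -0.7775, 0.43)–(0.84, 1.555, 0.43)  len=2.3325

Chained into 1 loop(s):
  loop 1: 8 segments, perimeter = 9.5800
Total perimeter = 9.580

loops=1 perimeter=9.580


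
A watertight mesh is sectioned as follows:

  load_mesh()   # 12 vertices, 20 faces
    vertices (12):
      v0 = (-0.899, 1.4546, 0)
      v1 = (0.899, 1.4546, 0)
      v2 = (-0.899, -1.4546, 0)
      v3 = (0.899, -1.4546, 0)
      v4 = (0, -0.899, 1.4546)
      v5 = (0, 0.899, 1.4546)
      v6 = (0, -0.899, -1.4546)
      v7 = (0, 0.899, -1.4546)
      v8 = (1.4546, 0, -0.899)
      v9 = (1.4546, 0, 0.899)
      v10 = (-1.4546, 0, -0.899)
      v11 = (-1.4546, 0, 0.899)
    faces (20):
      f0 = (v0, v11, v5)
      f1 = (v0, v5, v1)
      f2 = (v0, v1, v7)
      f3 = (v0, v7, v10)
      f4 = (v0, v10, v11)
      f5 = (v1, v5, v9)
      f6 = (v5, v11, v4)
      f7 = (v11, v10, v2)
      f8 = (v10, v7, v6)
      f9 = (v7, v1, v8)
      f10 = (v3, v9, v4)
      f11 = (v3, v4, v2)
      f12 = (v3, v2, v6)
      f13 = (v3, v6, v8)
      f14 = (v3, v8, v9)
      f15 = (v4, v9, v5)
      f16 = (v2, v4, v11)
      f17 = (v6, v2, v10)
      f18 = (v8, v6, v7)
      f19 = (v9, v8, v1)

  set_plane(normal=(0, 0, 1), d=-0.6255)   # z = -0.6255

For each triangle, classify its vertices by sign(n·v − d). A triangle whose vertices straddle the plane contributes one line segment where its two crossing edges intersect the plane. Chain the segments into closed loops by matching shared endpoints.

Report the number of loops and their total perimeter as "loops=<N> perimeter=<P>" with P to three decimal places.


Straddling triangles (10 of 20):
  (v0,v1,v7) [++-] → (0.512416, 1.21568, -0.6255)–(-0.512416, 1.21568, -0.6255)  len=1.0248
  (v0,v7,v10) [+--] → (-0.512416, 1.21568, -0.6255)–(-1.28557, 0.442528, -0.6255)  len=1.0934
  (v0,v10,v11) [+-+] → (-1.28557, 0.442528, -0.6255)–(-1.4546, 0, -0.6255)  len=0.4737
  (v11,v10,v2) [+-+] → (-1.4546, 0, -0.6255)–(-1.28557, -0.442528, -0.6255)  len=0.4737
  (v7,v1,v8) [-+-] → (0.512416, 1.21568, -0.6255)–(1.28557, 0.442528, -0.6255)  len=1.0934
  (v3,v2,v6) [++-] → (-0.512416, -1.21568, -0.6255)–(0.512416, -1.21568, -0.6255)  len=1.0248
  (v3,v6,v8) [+--] → (0.512416, -1.21568, -0.6255)–(1.28557, -0.442528, -0.6255)  len=1.0934
  (v3,v8,v9) [+-+] → (1.28557, -0.442528, -0.6255)–(1.4546, 0, -0.6255)  len=0.4737
  (v6,v2,v10) [-+-] → (-0.512416, -1.21568, -0.6255)–(-1.28557, -0.442528, -0.6255)  len=1.0934
  (v9,v8,v1) [+-+] → (1.4546, 0, -0.6255)–(1.28557, 0.442528, -0.6255)  len=0.4737

Chained into 1 loop(s):
  loop 1: 10 segments, perimeter = 8.3181
Total perimeter = 8.318

loops=1 perimeter=8.318


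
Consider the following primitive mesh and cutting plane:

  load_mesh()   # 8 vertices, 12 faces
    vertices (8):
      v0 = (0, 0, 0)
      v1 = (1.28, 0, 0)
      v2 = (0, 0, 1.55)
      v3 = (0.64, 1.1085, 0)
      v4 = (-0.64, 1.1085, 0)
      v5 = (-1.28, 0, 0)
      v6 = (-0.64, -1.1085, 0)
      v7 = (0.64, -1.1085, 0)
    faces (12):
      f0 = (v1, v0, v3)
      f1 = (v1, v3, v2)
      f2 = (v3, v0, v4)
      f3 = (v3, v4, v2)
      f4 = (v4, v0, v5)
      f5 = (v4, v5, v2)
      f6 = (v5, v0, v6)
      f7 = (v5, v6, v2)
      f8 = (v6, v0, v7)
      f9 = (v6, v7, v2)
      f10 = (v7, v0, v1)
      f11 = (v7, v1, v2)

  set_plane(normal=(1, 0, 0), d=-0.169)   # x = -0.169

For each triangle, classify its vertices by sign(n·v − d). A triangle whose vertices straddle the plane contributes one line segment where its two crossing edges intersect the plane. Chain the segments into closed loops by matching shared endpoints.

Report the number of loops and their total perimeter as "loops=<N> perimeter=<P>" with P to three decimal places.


Straddling triangles (8 of 12):
  (v3,v0,v4) [++-] → (-0.169, 0.292713, 0)–(-0.169, 1.1085, 0)  len=0.8158
  (v3,v4,v2) [+-+] → (-0.169, 1.1085, 0)–(-0.169, 0.292713, 1.1407)  len=1.4024
  (v4,v0,v5) [-+-] → (-0.169, 0.292713, 0)–(-0.169, 0, 0)  len=0.2927
  (v4,v5,v2) [--+] → (-0.169, 0, 1.34535)–(-0.169, 0.292713, 1.1407)  len=0.3572
  (v5,v0,v6) [-+-] → (-0.169, 0, 0)–(-0.169, -0.292713, 0)  len=0.2927
  (v5,v6,v2) [--+] → (-0.169, -0.292713, 1.1407)–(-0.169, 0, 1.34535)  len=0.3572
  (v6,v0,v7) [-++] → (-0.169, -0.292713, 0)–(-0.169, -1.1085, 0)  len=0.8158
  (v6,v7,v2) [-++] → (-0.169, -1.1085, 0)–(-0.169, -0.292713, 1.1407)  len=1.4024

Chained into 1 loop(s):
  loop 1: 8 segments, perimeter = 5.7361
Total perimeter = 5.736

loops=1 perimeter=5.736


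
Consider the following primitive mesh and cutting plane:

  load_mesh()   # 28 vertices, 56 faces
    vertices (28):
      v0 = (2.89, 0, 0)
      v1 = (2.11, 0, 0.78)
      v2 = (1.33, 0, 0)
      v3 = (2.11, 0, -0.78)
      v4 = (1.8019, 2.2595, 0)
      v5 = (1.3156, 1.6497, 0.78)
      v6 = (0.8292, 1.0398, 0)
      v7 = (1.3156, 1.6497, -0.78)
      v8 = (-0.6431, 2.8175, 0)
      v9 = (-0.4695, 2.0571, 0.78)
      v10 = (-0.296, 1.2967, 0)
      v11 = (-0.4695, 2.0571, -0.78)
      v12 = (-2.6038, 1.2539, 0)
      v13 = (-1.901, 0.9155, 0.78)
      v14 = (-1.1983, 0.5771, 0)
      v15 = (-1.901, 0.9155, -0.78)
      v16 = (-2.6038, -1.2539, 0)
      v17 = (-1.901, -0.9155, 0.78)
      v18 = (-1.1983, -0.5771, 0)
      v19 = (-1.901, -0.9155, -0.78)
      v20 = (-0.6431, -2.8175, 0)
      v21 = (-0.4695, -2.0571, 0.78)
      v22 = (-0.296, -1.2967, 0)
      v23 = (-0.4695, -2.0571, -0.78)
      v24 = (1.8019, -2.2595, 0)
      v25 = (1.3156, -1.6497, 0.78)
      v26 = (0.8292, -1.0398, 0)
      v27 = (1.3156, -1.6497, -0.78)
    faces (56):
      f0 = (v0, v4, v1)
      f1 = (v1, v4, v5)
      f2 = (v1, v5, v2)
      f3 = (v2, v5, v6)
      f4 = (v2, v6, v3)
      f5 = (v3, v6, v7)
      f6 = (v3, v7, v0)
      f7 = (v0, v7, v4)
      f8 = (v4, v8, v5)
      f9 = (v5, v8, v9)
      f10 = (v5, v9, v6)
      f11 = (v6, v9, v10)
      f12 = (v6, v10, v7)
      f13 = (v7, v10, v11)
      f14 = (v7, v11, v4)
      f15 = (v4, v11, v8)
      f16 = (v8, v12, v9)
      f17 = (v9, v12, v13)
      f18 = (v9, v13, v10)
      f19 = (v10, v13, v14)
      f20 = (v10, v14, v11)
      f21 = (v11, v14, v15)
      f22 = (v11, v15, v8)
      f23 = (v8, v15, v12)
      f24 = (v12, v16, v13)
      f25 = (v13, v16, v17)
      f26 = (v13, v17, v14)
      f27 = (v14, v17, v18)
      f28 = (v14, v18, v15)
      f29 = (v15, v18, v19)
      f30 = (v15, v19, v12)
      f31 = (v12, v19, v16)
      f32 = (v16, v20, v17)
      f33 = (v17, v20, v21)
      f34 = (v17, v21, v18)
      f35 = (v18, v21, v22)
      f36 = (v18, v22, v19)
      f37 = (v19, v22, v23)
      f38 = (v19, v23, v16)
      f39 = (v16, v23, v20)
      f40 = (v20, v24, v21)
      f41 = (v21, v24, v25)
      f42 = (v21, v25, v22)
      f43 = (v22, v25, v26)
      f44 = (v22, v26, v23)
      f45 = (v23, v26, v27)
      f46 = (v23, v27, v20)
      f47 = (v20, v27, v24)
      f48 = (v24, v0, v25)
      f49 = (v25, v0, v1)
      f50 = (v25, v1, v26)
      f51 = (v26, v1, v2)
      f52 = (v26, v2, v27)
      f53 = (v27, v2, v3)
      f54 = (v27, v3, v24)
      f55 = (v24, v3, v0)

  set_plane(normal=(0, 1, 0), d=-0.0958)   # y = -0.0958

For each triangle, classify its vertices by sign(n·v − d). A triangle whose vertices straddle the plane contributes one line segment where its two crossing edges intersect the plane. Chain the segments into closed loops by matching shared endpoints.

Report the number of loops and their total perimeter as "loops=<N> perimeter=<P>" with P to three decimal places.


loops=2 perimeter=8.612

Straddling triangles (16 of 56):
  (v12,v16,v13) [+-+] → (-2.6038, -0.0958, 0)–(-2.22862, -0.0958, 0.416391)  len=0.5605
  (v13,v16,v17) [+--] → (-2.22862, -0.0958, 0.416391)–(-1.901, -0.0958, 0.78)  len=0.4894
  (v13,v17,v14) [+-+] → (-1.901, -0.0958, 0.78)–(-1.51509, -0.0958, 0.351643)  len=0.5766
  (v14,v17,v18) [+--] → (-1.51509, -0.0958, 0.351643)–(-1.1983, -0.0958, 0)  len=0.4733
  (v14,v18,v15) [+-+] → (-1.1983, -0.0958, 0)–(-1.42489, -0.0958, -0.251517)  len=0.3385
  (v15,v18,v19) [+--] → (-1.42489, -0.0958, -0.251517)–(-1.901, -0.0958, -0.78)  len=0.7113
  (v15,v19,v12) [+-+] → (-1.901, -0.0958, -0.78)–(-2.16655, -0.0958, -0.48528)  len=0.3967
  (v12,v19,v16) [+--] → (-2.16655, -0.0958, -0.48528)–(-2.6038, -0.0958, 0)  len=0.6532
  (v24,v0,v25) [-+-] → (2.84387, -0.0958, 0)–(2.79857, -0.0958, 0.0452955)  len=0.0641
  (v25,v0,v1) [-++] → (2.79857, -0.0958, 0.0452955)–(2.06387, -0.0958, 0.78)  len=1.0390
  (v25,v1,v26) [-+-] → (2.06387, -0.0958, 0.78)–(1.992, -0.0958, 0.708136)  len=0.1016
  (v26,v1,v2) [-++] → (1.992, -0.0958, 0.708136)–(1.28386, -0.0958, 0)  len=1.0015
  (v26,v2,v27) [-+-] → (1.28386, -0.0958, 0)–(1.32916, -0.0958, -0.0452955)  len=0.0641
  (v27,v2,v3) [-++] → (1.32916, -0.0958, -0.0452955)–(2.06387, -0.0958, -0.78)  len=1.0390
  (v27,v3,v24) [-+-] → (2.06387, -0.0958, -0.78)–(2.09694, -0.0958, -0.746929)  len=0.0468
  (v24,v3,v0) [-++] → (2.09694, -0.0958, -0.746929)–(2.84387, -0.0958, 0)  len=1.0563

Chained into 2 loop(s):
  loop 1: 8 segments, perimeter = 4.1995
  loop 2: 8 segments, perimeter = 4.4124
Total perimeter = 8.612


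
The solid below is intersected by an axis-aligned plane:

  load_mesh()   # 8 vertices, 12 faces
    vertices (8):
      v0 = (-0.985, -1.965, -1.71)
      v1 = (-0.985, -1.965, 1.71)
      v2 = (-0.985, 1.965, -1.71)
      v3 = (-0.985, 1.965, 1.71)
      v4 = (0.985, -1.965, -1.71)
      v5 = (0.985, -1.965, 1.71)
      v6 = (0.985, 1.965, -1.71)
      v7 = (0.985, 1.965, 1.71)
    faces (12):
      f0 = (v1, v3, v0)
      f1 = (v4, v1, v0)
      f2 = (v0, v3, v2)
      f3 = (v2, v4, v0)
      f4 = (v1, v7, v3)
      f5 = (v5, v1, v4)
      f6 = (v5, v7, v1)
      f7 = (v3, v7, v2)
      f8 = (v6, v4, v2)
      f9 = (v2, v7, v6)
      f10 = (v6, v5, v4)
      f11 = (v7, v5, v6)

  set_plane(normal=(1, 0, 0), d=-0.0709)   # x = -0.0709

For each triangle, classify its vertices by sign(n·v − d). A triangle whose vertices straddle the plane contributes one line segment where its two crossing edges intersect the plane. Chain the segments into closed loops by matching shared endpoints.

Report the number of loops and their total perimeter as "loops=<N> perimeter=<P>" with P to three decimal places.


loops=1 perimeter=14.700

Straddling triangles (8 of 12):
  (v4,v1,v0) [+--] → (-0.0709, -1.965, 0.123085)–(-0.0709, -1.965, -1.71)  len=1.8331
  (v2,v4,v0) [-+-] → (-0.0709, 0.14144, -1.71)–(-0.0709, -1.965, -1.71)  len=2.1064
  (v1,v7,v3) [-+-] → (-0.0709, -0.14144, 1.71)–(-0.0709, 1.965, 1.71)  len=2.1064
  (v5,v1,v4) [+-+] → (-0.0709, -1.965, 1.71)–(-0.0709, -1.965, 0.123085)  len=1.5869
  (v5,v7,v1) [++-] → (-0.0709, -0.14144, 1.71)–(-0.0709, -1.965, 1.71)  len=1.8236
  (v3,v7,v2) [-+-] → (-0.0709, 1.965, 1.71)–(-0.0709, 1.965, -0.123085)  len=1.8331
  (v6,v4,v2) [++-] → (-0.0709, 0.14144, -1.71)–(-0.0709, 1.965, -1.71)  len=1.8236
  (v2,v7,v6) [-++] → (-0.0709, 1.965, -0.123085)–(-0.0709, 1.965, -1.71)  len=1.5869

Chained into 1 loop(s):
  loop 1: 8 segments, perimeter = 14.7000
Total perimeter = 14.700
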